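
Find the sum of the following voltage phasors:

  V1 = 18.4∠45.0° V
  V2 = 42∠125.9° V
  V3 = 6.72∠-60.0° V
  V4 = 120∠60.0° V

Step 1 — Convert each phasor to rectangular form:
  V1 = 18.4·(cos(45.0°) + j·sin(45.0°)) = 13.01 + j13.01 V
  V2 = 42·(cos(125.9°) + j·sin(125.9°)) = -24.63 + j34.02 V
  V3 = 6.72·(cos(-60.0°) + j·sin(-60.0°)) = 3.36 - j5.82 V
  V4 = 120·(cos(60.0°) + j·sin(60.0°)) = 60 + j103.9 V
Step 2 — Sum components: V_total = 51.74 + j145.1 V.
Step 3 — Convert to polar: |V_total| = 154.1 V, ∠V_total = 70.4°.

V_total = 154.1∠70.4° V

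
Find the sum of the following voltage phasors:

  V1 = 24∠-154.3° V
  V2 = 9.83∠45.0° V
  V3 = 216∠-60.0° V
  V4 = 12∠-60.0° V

Step 1 — Convert each phasor to rectangular form:
  V1 = 24·(cos(-154.3°) + j·sin(-154.3°)) = -21.63 - j10.41 V
  V2 = 9.83·(cos(45.0°) + j·sin(45.0°)) = 6.951 + j6.951 V
  V3 = 216·(cos(-60.0°) + j·sin(-60.0°)) = 108 - j187.1 V
  V4 = 12·(cos(-60.0°) + j·sin(-60.0°)) = 6 - j10.39 V
Step 2 — Sum components: V_total = 99.33 - j200.9 V.
Step 3 — Convert to polar: |V_total| = 224.1 V, ∠V_total = -63.7°.

V_total = 224.1∠-63.7° V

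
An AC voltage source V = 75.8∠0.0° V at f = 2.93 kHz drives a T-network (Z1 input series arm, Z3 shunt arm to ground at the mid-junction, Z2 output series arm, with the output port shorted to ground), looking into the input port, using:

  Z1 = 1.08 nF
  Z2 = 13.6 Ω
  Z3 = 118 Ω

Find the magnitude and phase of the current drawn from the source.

Step 1 — Angular frequency: ω = 2π·f = 2π·2930 = 1.841e+04 rad/s.
Step 2 — Component impedances:
  Z1: Z = 1/(jωC) = -j/(ω·C) = 0 - j5.03e+04 Ω
  Z2: Z = R = 13.6 Ω
  Z3: Z = R = 118 Ω
Step 3 — With the output port shorted to ground, the output series arm Z2 runs from the junction to ground; the shunt arm Z3 also runs from the junction to ground. They appear in parallel: Z3 || Z2 = 12.19 Ω.
Step 4 — Series with input arm Z1: Z_in = Z1 + (Z3 || Z2) = 12.19 - j5.03e+04 Ω = 5.03e+04∠-90.0° Ω.
Step 5 — Source phasor: V = 75.8∠0.0° V = 75.8 V.
Step 6 — Ohm's law: I = V / Z_total = (75.8) / (12.19 - j5.03e+04) = 3.654e-07 + j0.001507 A.
Step 7 — Convert to polar: |I| = 0.001507 A, ∠I = 90.0°.

I = 0.001507∠90.0° A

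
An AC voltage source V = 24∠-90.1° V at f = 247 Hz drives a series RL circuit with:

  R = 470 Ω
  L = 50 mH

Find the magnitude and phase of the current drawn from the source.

Step 1 — Angular frequency: ω = 2π·f = 2π·247 = 1552 rad/s.
Step 2 — Component impedances:
  R: Z = R = 470 Ω
  L: Z = jωL = j·1552·0.05 = 0 + j77.6 Ω
Step 3 — Series combination: Z_total = R + L = 470 + j77.6 Ω = 476.4∠9.4° Ω.
Step 4 — Source phasor: V = 24∠-90.1° V = -0.04189 - j24 V.
Step 5 — Ohm's law: I = V / Z_total = (-0.04189 - j24) / (470 + j77.6) = -0.008294 - j0.04969 A.
Step 6 — Convert to polar: |I| = 0.05038 A, ∠I = -99.5°.

I = 0.05038∠-99.5° A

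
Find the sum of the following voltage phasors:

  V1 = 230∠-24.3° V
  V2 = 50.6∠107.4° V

Step 1 — Convert each phasor to rectangular form:
  V1 = 230·(cos(-24.3°) + j·sin(-24.3°)) = 209.6 - j94.65 V
  V2 = 50.6·(cos(107.4°) + j·sin(107.4°)) = -15.13 + j48.28 V
Step 2 — Sum components: V_total = 194.5 - j46.36 V.
Step 3 — Convert to polar: |V_total| = 199.9 V, ∠V_total = -13.4°.

V_total = 199.9∠-13.4° V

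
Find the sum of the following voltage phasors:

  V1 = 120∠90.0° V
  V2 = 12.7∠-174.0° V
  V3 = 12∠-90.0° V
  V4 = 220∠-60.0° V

Step 1 — Convert each phasor to rectangular form:
  V1 = 120·(cos(90.0°) + j·sin(90.0°)) = 0 + j120 V
  V2 = 12.7·(cos(-174.0°) + j·sin(-174.0°)) = -12.63 - j1.328 V
  V3 = 12·(cos(-90.0°) + j·sin(-90.0°)) = 0 - j12 V
  V4 = 220·(cos(-60.0°) + j·sin(-60.0°)) = 110 - j190.5 V
Step 2 — Sum components: V_total = 97.37 - j83.85 V.
Step 3 — Convert to polar: |V_total| = 128.5 V, ∠V_total = -40.7°.

V_total = 128.5∠-40.7° V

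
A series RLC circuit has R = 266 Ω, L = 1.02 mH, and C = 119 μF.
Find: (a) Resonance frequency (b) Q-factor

Step 1 — Resonance condition Im(Z)=0 gives ω₀ = 1/√(LC).
Step 2 — ω₀ = 1/√(0.00102·0.000119) = 2870 rad/s.
Step 3 — f₀ = ω₀/(2π) = 456.8 Hz.
Step 4 — Series Q: Q = ω₀L/R = 2870·0.00102/266 = 0.01101.

(a) f₀ = 456.8 Hz  (b) Q = 0.01101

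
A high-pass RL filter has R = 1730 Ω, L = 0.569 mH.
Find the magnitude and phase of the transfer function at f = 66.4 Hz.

Step 1 — Angular frequency: ω = 2π·66.4 = 417.2 rad/s.
Step 2 — Transfer function: H(jω) = jωL/(R + jωL).
Step 3 — Numerator jωL = j·0.2374; denominator R + jωL = 1730 + j0.2374.
Step 4 — H = 1.883e-08 + j0.0001372.
Step 5 — Magnitude: |H| = 0.0001372 (-77.3 dB); phase: φ = 90.0°.

|H| = 0.0001372 (-77.3 dB), φ = 90.0°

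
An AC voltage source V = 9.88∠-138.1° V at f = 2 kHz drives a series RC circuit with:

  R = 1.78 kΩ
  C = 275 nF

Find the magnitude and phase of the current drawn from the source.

Step 1 — Angular frequency: ω = 2π·f = 2π·2000 = 1.257e+04 rad/s.
Step 2 — Component impedances:
  R: Z = R = 1780 Ω
  C: Z = 1/(jωC) = -j/(ω·C) = 0 - j289.4 Ω
Step 3 — Series combination: Z_total = R + C = 1780 - j289.4 Ω = 1803∠-9.2° Ω.
Step 4 — Source phasor: V = 9.88∠-138.1° V = -7.354 - j6.598 V.
Step 5 — Ohm's law: I = V / Z_total = (-7.354 - j6.598) / (1780 - j289.4) = -0.003438 - j0.004266 A.
Step 6 — Convert to polar: |I| = 0.005479 A, ∠I = -128.9°.

I = 0.005479∠-128.9° A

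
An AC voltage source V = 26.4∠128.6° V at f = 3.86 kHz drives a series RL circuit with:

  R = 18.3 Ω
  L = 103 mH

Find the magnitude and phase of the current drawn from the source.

Step 1 — Angular frequency: ω = 2π·f = 2π·3860 = 2.425e+04 rad/s.
Step 2 — Component impedances:
  R: Z = R = 18.3 Ω
  L: Z = jωL = j·2.425e+04·0.103 = 0 + j2498 Ω
Step 3 — Series combination: Z_total = R + L = 18.3 + j2498 Ω = 2498∠89.6° Ω.
Step 4 — Source phasor: V = 26.4∠128.6° V = -16.47 + j20.63 V.
Step 5 — Ohm's law: I = V / Z_total = (-16.47 + j20.63) / (18.3 + j2498) = 0.00821 + j0.006653 A.
Step 6 — Convert to polar: |I| = 0.01057 A, ∠I = 39.0°.

I = 0.01057∠39.0° A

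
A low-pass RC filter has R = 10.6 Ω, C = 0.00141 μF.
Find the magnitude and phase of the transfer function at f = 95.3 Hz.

Step 1 — Angular frequency: ω = 2π·95.3 = 598.8 rad/s.
Step 2 — Transfer function: H(jω) = 1/(1 + jωRC).
Step 3 — Denominator: 1 + jωRC = 1 + j·598.8·10.6·1.41e-09 = 1 + j8.949e-06.
Step 4 — H = 1 - j8.949e-06.
Step 5 — Magnitude: |H| = 1 (-0.0 dB); phase: φ = -0.0°.

|H| = 1 (-0.0 dB), φ = -0.0°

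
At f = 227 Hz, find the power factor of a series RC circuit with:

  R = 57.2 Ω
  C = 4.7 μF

Step 1 — Angular frequency: ω = 2π·f = 2π·227 = 1426 rad/s.
Step 2 — Component impedances:
  R: Z = R = 57.2 Ω
  C: Z = 1/(jωC) = -j/(ω·C) = 0 - j149.2 Ω
Step 3 — Series combination: Z_total = R + C = 57.2 - j149.2 Ω = 159.8∠-69.0° Ω.
Step 4 — Power factor: PF = cos(φ) = Re(Z)/|Z| = 57.2/159.77 = 0.358.
Step 5 — Type: Im(Z) = -149.2 ⇒ leading (phase φ = -69.0°).

PF = 0.358 (leading, φ = -69.0°)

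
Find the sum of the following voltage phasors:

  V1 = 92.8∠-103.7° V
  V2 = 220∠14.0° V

Step 1 — Convert each phasor to rectangular form:
  V1 = 92.8·(cos(-103.7°) + j·sin(-103.7°)) = -21.98 - j90.16 V
  V2 = 220·(cos(14.0°) + j·sin(14.0°)) = 213.5 + j53.22 V
Step 2 — Sum components: V_total = 191.5 - j36.94 V.
Step 3 — Convert to polar: |V_total| = 195 V, ∠V_total = -10.9°.

V_total = 195∠-10.9° V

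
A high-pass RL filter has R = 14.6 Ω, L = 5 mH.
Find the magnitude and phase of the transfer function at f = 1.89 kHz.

Step 1 — Angular frequency: ω = 2π·1890 = 1.188e+04 rad/s.
Step 2 — Transfer function: H(jω) = jωL/(R + jωL).
Step 3 — Numerator jωL = j·59.38; denominator R + jωL = 14.6 + j59.38.
Step 4 — H = 0.943 + j0.2319.
Step 5 — Magnitude: |H| = 0.9711 (-0.3 dB); phase: φ = 13.8°.

|H| = 0.9711 (-0.3 dB), φ = 13.8°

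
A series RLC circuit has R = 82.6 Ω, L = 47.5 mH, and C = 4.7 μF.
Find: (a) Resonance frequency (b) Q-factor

Step 1 — Resonance condition Im(Z)=0 gives ω₀ = 1/√(LC).
Step 2 — ω₀ = 1/√(0.0475·4.7e-06) = 2116 rad/s.
Step 3 — f₀ = ω₀/(2π) = 336.8 Hz.
Step 4 — Series Q: Q = ω₀L/R = 2116·0.0475/82.6 = 1.217.

(a) f₀ = 336.8 Hz  (b) Q = 1.217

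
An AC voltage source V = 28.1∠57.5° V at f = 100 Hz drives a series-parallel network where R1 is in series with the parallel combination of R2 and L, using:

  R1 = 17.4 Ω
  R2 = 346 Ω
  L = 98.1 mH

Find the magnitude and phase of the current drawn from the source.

Step 1 — Angular frequency: ω = 2π·f = 2π·100 = 628.3 rad/s.
Step 2 — Component impedances:
  R1: Z = R = 17.4 Ω
  R2: Z = R = 346 Ω
  L: Z = jωL = j·628.3·0.0981 = 0 + j61.64 Ω
Step 3 — Parallel branch: R2 || L = 1/(1/R2 + 1/L) = 10.64 + j59.74 Ω.
Step 4 — Series with R1: Z_total = R1 + (R2 || L) = 28.04 + j59.74 Ω = 66∠64.9° Ω.
Step 5 — Source phasor: V = 28.1∠57.5° V = 15.1 + j23.7 V.
Step 6 — Ohm's law: I = V / Z_total = (15.1 + j23.7) / (28.04 + j59.74) = 0.4223 - j0.05451 A.
Step 7 — Convert to polar: |I| = 0.4258 A, ∠I = -7.4°.

I = 0.4258∠-7.4° A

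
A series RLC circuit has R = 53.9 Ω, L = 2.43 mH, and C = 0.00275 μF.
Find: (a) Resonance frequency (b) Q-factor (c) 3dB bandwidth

Step 1 — Resonance condition Im(Z)=0 gives ω₀ = 1/√(LC).
Step 2 — ω₀ = 1/√(0.00243·2.75e-09) = 3.868e+05 rad/s.
Step 3 — f₀ = ω₀/(2π) = 6.157e+04 Hz.
Step 4 — Series Q: Q = ω₀L/R = 3.868e+05·0.00243/53.9 = 17.44.
Step 5 — 3dB bandwidth: Δω = ω₀/Q = 2.218e+04 rad/s; BW = Δω/(2π) = 3530 Hz.

(a) f₀ = 6.157e+04 Hz  (b) Q = 17.44  (c) BW = 3530 Hz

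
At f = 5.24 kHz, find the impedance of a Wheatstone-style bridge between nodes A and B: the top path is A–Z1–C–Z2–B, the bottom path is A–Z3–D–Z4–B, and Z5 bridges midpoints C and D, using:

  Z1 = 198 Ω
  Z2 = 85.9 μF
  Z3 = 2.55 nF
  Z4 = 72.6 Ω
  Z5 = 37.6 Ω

Step 1 — Angular frequency: ω = 2π·f = 2π·5240 = 3.292e+04 rad/s.
Step 2 — Component impedances:
  Z1: Z = R = 198 Ω
  Z2: Z = 1/(jωC) = -j/(ω·C) = 0 - j0.3536 Ω
  Z3: Z = 1/(jωC) = -j/(ω·C) = 0 - j1.191e+04 Ω
  Z4: Z = R = 72.6 Ω
  Z5: Z = R = 37.6 Ω
Step 3 — Bridge requires nodal analysis (the Z5 bridge couples midpoints C and D, so the two paths cannot be reduced to a simple series/parallel combination). Setting node B to ground and injecting 1 A at node A, the 3-node admittance system at A, C, D solves to V_A = Z_AB = 197.9 - j3.644 Ω = 198∠-1.1° Ω.

Z = 197.9 - j3.644 Ω = 198∠-1.1° Ω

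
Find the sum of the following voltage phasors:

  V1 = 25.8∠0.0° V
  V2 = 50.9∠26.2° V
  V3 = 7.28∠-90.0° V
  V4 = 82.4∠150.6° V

Step 1 — Convert each phasor to rectangular form:
  V1 = 25.8·(cos(0.0°) + j·sin(0.0°)) = 25.8 V
  V2 = 50.9·(cos(26.2°) + j·sin(26.2°)) = 45.67 + j22.47 V
  V3 = 7.28·(cos(-90.0°) + j·sin(-90.0°)) = 0 - j7.28 V
  V4 = 82.4·(cos(150.6°) + j·sin(150.6°)) = -71.79 + j40.45 V
Step 2 — Sum components: V_total = -0.3176 + j55.64 V.
Step 3 — Convert to polar: |V_total| = 55.64 V, ∠V_total = 90.3°.

V_total = 55.64∠90.3° V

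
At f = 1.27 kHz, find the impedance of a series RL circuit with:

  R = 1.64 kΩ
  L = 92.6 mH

Step 1 — Angular frequency: ω = 2π·f = 2π·1270 = 7980 rad/s.
Step 2 — Component impedances:
  R: Z = R = 1640 Ω
  L: Z = jωL = j·7980·0.0926 = 0 + j738.9 Ω
Step 3 — Series combination: Z_total = R + L = 1640 + j738.9 Ω = 1799∠24.3° Ω.

Z = 1640 + j738.9 Ω = 1799∠24.3° Ω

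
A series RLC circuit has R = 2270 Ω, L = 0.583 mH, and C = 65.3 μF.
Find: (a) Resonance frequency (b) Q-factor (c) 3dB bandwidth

Step 1 — Resonance: ω₀ = 1/√(LC) = 1/√(0.000583·6.53e-05) = 5125 rad/s.
Step 2 — f₀ = ω₀/(2π) = 815.7 Hz.
Step 3 — Series Q: Q = ω₀L/R = 5125·0.000583/2270 = 0.001316.
Step 4 — Bandwidth: Δω = ω₀/Q = 3.894e+06 rad/s; BW = Δω/(2π) = 6.197e+05 Hz.

(a) f₀ = 815.7 Hz  (b) Q = 0.001316  (c) BW = 6.197e+05 Hz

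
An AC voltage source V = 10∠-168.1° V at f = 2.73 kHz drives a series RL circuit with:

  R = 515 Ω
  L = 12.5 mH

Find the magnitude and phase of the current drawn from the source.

Step 1 — Angular frequency: ω = 2π·f = 2π·2730 = 1.715e+04 rad/s.
Step 2 — Component impedances:
  R: Z = R = 515 Ω
  L: Z = jωL = j·1.715e+04·0.0125 = 0 + j214.4 Ω
Step 3 — Series combination: Z_total = R + L = 515 + j214.4 Ω = 557.9∠22.6° Ω.
Step 4 — Source phasor: V = 10∠-168.1° V = -9.785 - j2.062 V.
Step 5 — Ohm's law: I = V / Z_total = (-9.785 - j2.062) / (515 + j214.4) = -0.01761 + j0.003329 A.
Step 6 — Convert to polar: |I| = 0.01793 A, ∠I = 169.3°.

I = 0.01793∠169.3° A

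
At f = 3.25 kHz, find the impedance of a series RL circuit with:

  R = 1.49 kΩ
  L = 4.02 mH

Step 1 — Angular frequency: ω = 2π·f = 2π·3250 = 2.042e+04 rad/s.
Step 2 — Component impedances:
  R: Z = R = 1490 Ω
  L: Z = jωL = j·2.042e+04·0.00402 = 0 + j82.09 Ω
Step 3 — Series combination: Z_total = R + L = 1490 + j82.09 Ω = 1492∠3.2° Ω.

Z = 1490 + j82.09 Ω = 1492∠3.2° Ω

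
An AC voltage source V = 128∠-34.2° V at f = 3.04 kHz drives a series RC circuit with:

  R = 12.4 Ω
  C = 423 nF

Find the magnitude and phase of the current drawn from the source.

Step 1 — Angular frequency: ω = 2π·f = 2π·3040 = 1.91e+04 rad/s.
Step 2 — Component impedances:
  R: Z = R = 12.4 Ω
  C: Z = 1/(jωC) = -j/(ω·C) = 0 - j123.8 Ω
Step 3 — Series combination: Z_total = R + C = 12.4 - j123.8 Ω = 124.4∠-84.3° Ω.
Step 4 — Source phasor: V = 128∠-34.2° V = 105.9 - j71.95 V.
Step 5 — Ohm's law: I = V / Z_total = (105.9 - j71.95) / (12.4 - j123.8) = 0.6604 + j0.7892 A.
Step 6 — Convert to polar: |I| = 1.029 A, ∠I = 50.1°.

I = 1.029∠50.1° A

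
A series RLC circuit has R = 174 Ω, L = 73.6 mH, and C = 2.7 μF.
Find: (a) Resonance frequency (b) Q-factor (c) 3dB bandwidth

Step 1 — Resonance: ω₀ = 1/√(LC) = 1/√(0.0736·2.7e-06) = 2243 rad/s.
Step 2 — f₀ = ω₀/(2π) = 357 Hz.
Step 3 — Series Q: Q = ω₀L/R = 2243·0.0736/174 = 0.9489.
Step 4 — Bandwidth: Δω = ω₀/Q = 2364 rad/s; BW = Δω/(2π) = 376.3 Hz.

(a) f₀ = 357 Hz  (b) Q = 0.9489  (c) BW = 376.3 Hz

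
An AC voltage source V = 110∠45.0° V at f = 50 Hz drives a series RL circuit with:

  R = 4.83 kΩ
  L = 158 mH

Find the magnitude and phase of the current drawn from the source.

Step 1 — Angular frequency: ω = 2π·f = 2π·50 = 314.2 rad/s.
Step 2 — Component impedances:
  R: Z = R = 4830 Ω
  L: Z = jωL = j·314.2·0.158 = 0 + j49.64 Ω
Step 3 — Series combination: Z_total = R + L = 4830 + j49.64 Ω = 4830∠0.6° Ω.
Step 4 — Source phasor: V = 110∠45.0° V = 77.78 + j77.78 V.
Step 5 — Ohm's law: I = V / Z_total = (77.78 + j77.78) / (4830 + j49.64) = 0.01627 + j0.01594 A.
Step 6 — Convert to polar: |I| = 0.02277 A, ∠I = 44.4°.

I = 0.02277∠44.4° A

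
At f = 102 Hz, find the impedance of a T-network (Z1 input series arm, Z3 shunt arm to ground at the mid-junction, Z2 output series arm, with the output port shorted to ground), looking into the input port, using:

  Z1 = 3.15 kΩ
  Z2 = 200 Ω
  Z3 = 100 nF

Step 1 — Angular frequency: ω = 2π·f = 2π·102 = 640.9 rad/s.
Step 2 — Component impedances:
  Z1: Z = R = 3150 Ω
  Z2: Z = R = 200 Ω
  Z3: Z = 1/(jωC) = -j/(ω·C) = 0 - j1.56e+04 Ω
Step 3 — With the output port shorted to ground, the output series arm Z2 runs from the junction to ground; the shunt arm Z3 also runs from the junction to ground. They appear in parallel: Z3 || Z2 = 200 - j2.563 Ω.
Step 4 — Series with input arm Z1: Z_in = Z1 + (Z3 || Z2) = 3350 - j2.563 Ω = 3350∠-0.0° Ω.

Z = 3350 - j2.563 Ω = 3350∠-0.0° Ω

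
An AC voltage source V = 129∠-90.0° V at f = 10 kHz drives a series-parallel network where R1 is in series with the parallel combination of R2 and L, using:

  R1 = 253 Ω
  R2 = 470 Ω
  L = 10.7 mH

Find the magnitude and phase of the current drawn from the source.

Step 1 — Angular frequency: ω = 2π·f = 2π·1e+04 = 6.283e+04 rad/s.
Step 2 — Component impedances:
  R1: Z = R = 253 Ω
  R2: Z = R = 470 Ω
  L: Z = jωL = j·6.283e+04·0.0107 = 0 + j672.3 Ω
Step 3 — Parallel branch: R2 || L = 1/(1/R2 + 1/L) = 315.7 + j220.7 Ω.
Step 4 — Series with R1: Z_total = R1 + (R2 || L) = 568.7 + j220.7 Ω = 610∠21.2° Ω.
Step 5 — Source phasor: V = 129∠-90.0° V = 0 - j129 V.
Step 6 — Ohm's law: I = V / Z_total = (0 - j129) / (568.7 + j220.7) = -0.07651 - j0.1971 A.
Step 7 — Convert to polar: |I| = 0.2115 A, ∠I = -111.2°.

I = 0.2115∠-111.2° A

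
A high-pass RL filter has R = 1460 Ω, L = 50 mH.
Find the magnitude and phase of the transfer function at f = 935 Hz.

Step 1 — Angular frequency: ω = 2π·935 = 5875 rad/s.
Step 2 — Transfer function: H(jω) = jωL/(R + jωL).
Step 3 — Numerator jωL = j·293.7; denominator R + jωL = 1460 + j293.7.
Step 4 — H = 0.0389 + j0.1934.
Step 5 — Magnitude: |H| = 0.1972 (-14.1 dB); phase: φ = 78.6°.

|H| = 0.1972 (-14.1 dB), φ = 78.6°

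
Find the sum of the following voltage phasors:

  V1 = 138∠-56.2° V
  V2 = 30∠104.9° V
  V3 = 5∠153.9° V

Step 1 — Convert each phasor to rectangular form:
  V1 = 138·(cos(-56.2°) + j·sin(-56.2°)) = 76.77 - j114.7 V
  V2 = 30·(cos(104.9°) + j·sin(104.9°)) = -7.714 + j28.99 V
  V3 = 5·(cos(153.9°) + j·sin(153.9°)) = -4.49 + j2.2 V
Step 2 — Sum components: V_total = 64.56 - j83.48 V.
Step 3 — Convert to polar: |V_total| = 105.5 V, ∠V_total = -52.3°.

V_total = 105.5∠-52.3° V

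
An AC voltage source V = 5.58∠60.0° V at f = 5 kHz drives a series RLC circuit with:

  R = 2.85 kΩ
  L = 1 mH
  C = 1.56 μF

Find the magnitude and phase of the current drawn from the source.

Step 1 — Angular frequency: ω = 2π·f = 2π·5000 = 3.142e+04 rad/s.
Step 2 — Component impedances:
  R: Z = R = 2850 Ω
  L: Z = jωL = j·3.142e+04·0.001 = 0 + j31.42 Ω
  C: Z = 1/(jωC) = -j/(ω·C) = 0 - j20.4 Ω
Step 3 — Series combination: Z_total = R + L + C = 2850 + j11.01 Ω = 2850∠0.2° Ω.
Step 4 — Source phasor: V = 5.58∠60.0° V = 2.79 + j4.832 V.
Step 5 — Ohm's law: I = V / Z_total = (2.79 + j4.832) / (2850 + j11.01) = 0.0009855 + j0.001692 A.
Step 6 — Convert to polar: |I| = 0.001958 A, ∠I = 59.8°.

I = 0.001958∠59.8° A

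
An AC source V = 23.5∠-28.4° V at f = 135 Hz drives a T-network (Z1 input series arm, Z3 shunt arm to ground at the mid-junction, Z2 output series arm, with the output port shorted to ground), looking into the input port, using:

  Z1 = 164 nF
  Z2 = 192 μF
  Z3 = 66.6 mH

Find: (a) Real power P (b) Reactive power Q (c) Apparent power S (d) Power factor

Step 1 — Angular frequency: ω = 2π·f = 2π·135 = 848.2 rad/s.
Step 2 — Component impedances:
  Z1: Z = 1/(jωC) = -j/(ω·C) = 0 - j7189 Ω
  Z2: Z = 1/(jωC) = -j/(ω·C) = 0 - j6.14 Ω
  Z3: Z = jωL = j·848.2·0.0666 = 0 + j56.49 Ω
Step 3 — With the output port shorted to ground, the output series arm Z2 runs from the junction to ground; the shunt arm Z3 also runs from the junction to ground. They appear in parallel: Z3 || Z2 = 0 - j6.889 Ω.
Step 4 — Series with input arm Z1: Z_in = Z1 + (Z3 || Z2) = 0 - j7195 Ω = 7195∠-90.0° Ω.
Step 5 — Source phasor: V = 23.5∠-28.4° V = 20.67 - j11.18 V.
Step 6 — Current: I = V / Z = 0.001553 + j0.002873 A = 0.003266∠61.6° A.
Step 7 — Complex power: S = V·I* = 0 - j0.07675 VA.
Step 8 — Real power: P = Re(S) = 0 W.
Step 9 — Reactive power: Q = Im(S) = -0.07675 VAR.
Step 10 — Apparent power: |S| = 0.07675 VA.
Step 11 — Power factor: PF = P/|S| = 0 (leading).

(a) P = 0 W  (b) Q = -0.07675 VAR  (c) S = 0.07675 VA  (d) PF = 0 (leading)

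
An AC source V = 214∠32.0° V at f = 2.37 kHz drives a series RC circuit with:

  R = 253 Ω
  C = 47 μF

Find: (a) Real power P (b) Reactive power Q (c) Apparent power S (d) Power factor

Step 1 — Angular frequency: ω = 2π·f = 2π·2370 = 1.489e+04 rad/s.
Step 2 — Component impedances:
  R: Z = R = 253 Ω
  C: Z = 1/(jωC) = -j/(ω·C) = 0 - j1.429 Ω
Step 3 — Series combination: Z_total = R + C = 253 - j1.429 Ω = 253∠-0.3° Ω.
Step 4 — Source phasor: V = 214∠32.0° V = 181.5 + j113.4 V.
Step 5 — Current: I = V / Z = 0.7148 + j0.4523 A = 0.8458∠32.3° A.
Step 6 — Complex power: S = V·I* = 181 - j1.022 VA.
Step 7 — Real power: P = Re(S) = 181 W.
Step 8 — Reactive power: Q = Im(S) = -1.022 VAR.
Step 9 — Apparent power: |S| = 181 VA.
Step 10 — Power factor: PF = P/|S| = 1 (leading).

(a) P = 181 W  (b) Q = -1.022 VAR  (c) S = 181 VA  (d) PF = 1 (leading)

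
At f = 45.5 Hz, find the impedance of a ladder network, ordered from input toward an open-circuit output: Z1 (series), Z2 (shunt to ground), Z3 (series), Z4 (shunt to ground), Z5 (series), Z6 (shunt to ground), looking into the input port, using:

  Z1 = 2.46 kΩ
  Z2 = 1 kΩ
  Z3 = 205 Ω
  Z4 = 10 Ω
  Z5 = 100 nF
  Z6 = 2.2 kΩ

Step 1 — Angular frequency: ω = 2π·f = 2π·45.5 = 285.9 rad/s.
Step 2 — Component impedances:
  Z1: Z = R = 2460 Ω
  Z2: Z = R = 1000 Ω
  Z3: Z = R = 205 Ω
  Z4: Z = R = 10 Ω
  Z5: Z = 1/(jωC) = -j/(ω·C) = 0 - j3.498e+04 Ω
  Z6: Z = R = 2200 Ω
Step 3 — Ladder network (open output): work backward from the far end, alternating series and parallel combinations. Z_in = 2637 - j0.001929 Ω = 2637∠-0.0° Ω.

Z = 2637 - j0.001929 Ω = 2637∠-0.0° Ω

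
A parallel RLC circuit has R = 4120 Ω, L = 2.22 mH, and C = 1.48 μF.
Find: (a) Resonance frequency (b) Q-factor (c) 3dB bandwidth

Step 1 — Resonance: ω₀ = 1/√(LC) = 1/√(0.00222·1.48e-06) = 1.745e+04 rad/s.
Step 2 — f₀ = ω₀/(2π) = 2777 Hz.
Step 3 — Parallel Q: Q = R/(ω₀L) = 4120/(1.745e+04·0.00222) = 106.4.
Step 4 — Bandwidth: Δω = ω₀/Q = 164 rad/s; BW = Δω/(2π) = 26.1 Hz.

(a) f₀ = 2777 Hz  (b) Q = 106.4  (c) BW = 26.1 Hz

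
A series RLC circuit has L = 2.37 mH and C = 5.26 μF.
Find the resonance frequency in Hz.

Step 1 — Resonance condition Im(Z)=0 gives ω₀ = 1/√(LC).
Step 2 — ω₀ = 1/√(0.00237·5.26e-06) = 8956 rad/s.
Step 3 — f₀ = ω₀/(2π) = 1425 Hz.

f₀ = 1425 Hz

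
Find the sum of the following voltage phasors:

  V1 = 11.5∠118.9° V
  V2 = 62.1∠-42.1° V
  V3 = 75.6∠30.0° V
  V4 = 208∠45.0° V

Step 1 — Convert each phasor to rectangular form:
  V1 = 11.5·(cos(118.9°) + j·sin(118.9°)) = -5.558 + j10.07 V
  V2 = 62.1·(cos(-42.1°) + j·sin(-42.1°)) = 46.08 - j41.63 V
  V3 = 75.6·(cos(30.0°) + j·sin(30.0°)) = 65.47 + j37.8 V
  V4 = 208·(cos(45.0°) + j·sin(45.0°)) = 147.1 + j147.1 V
Step 2 — Sum components: V_total = 253.1 + j153.3 V.
Step 3 — Convert to polar: |V_total| = 295.9 V, ∠V_total = 31.2°.

V_total = 295.9∠31.2° V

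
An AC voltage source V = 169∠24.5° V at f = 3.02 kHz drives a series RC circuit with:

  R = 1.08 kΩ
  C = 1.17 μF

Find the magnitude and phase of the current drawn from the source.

Step 1 — Angular frequency: ω = 2π·f = 2π·3020 = 1.898e+04 rad/s.
Step 2 — Component impedances:
  R: Z = R = 1080 Ω
  C: Z = 1/(jωC) = -j/(ω·C) = 0 - j45.04 Ω
Step 3 — Series combination: Z_total = R + C = 1080 - j45.04 Ω = 1081∠-2.4° Ω.
Step 4 — Source phasor: V = 169∠24.5° V = 153.8 + j70.08 V.
Step 5 — Ohm's law: I = V / Z_total = (153.8 + j70.08) / (1080 - j45.04) = 0.1394 + j0.07071 A.
Step 6 — Convert to polar: |I| = 0.1563 A, ∠I = 26.9°.

I = 0.1563∠26.9° A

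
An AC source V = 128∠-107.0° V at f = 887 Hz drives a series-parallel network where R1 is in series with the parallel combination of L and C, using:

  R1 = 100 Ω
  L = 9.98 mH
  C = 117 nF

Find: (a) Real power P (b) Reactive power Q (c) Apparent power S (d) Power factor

Step 1 — Angular frequency: ω = 2π·f = 2π·887 = 5573 rad/s.
Step 2 — Component impedances:
  R1: Z = R = 100 Ω
  L: Z = jωL = j·5573·0.00998 = 0 + j55.62 Ω
  C: Z = 1/(jωC) = -j/(ω·C) = 0 - j1534 Ω
Step 3 — Parallel branch: L || C = 1/(1/L + 1/C) = 0 + j57.71 Ω.
Step 4 — Series with R1: Z_total = R1 + (L || C) = 100 + j57.71 Ω = 115.5∠30.0° Ω.
Step 5 — Source phasor: V = 128∠-107.0° V = -37.42 - j122.4 V.
Step 6 — Current: I = V / Z = -0.8107 - j0.7562 A = 1.109∠-137.0° A.
Step 7 — Complex power: S = V·I* = 122.9 + j70.93 VA.
Step 8 — Real power: P = Re(S) = 122.9 W.
Step 9 — Reactive power: Q = Im(S) = 70.93 VAR.
Step 10 — Apparent power: |S| = 141.9 VA.
Step 11 — Power factor: PF = P/|S| = 0.8661 (lagging).

(a) P = 122.9 W  (b) Q = 70.93 VAR  (c) S = 141.9 VA  (d) PF = 0.8661 (lagging)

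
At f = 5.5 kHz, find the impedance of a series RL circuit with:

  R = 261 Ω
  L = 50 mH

Step 1 — Angular frequency: ω = 2π·f = 2π·5500 = 3.456e+04 rad/s.
Step 2 — Component impedances:
  R: Z = R = 261 Ω
  L: Z = jωL = j·3.456e+04·0.05 = 0 + j1728 Ω
Step 3 — Series combination: Z_total = R + L = 261 + j1728 Ω = 1747∠81.4° Ω.

Z = 261 + j1728 Ω = 1747∠81.4° Ω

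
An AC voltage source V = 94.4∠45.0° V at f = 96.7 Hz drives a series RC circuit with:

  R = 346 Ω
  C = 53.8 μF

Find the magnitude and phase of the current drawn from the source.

Step 1 — Angular frequency: ω = 2π·f = 2π·96.7 = 607.6 rad/s.
Step 2 — Component impedances:
  R: Z = R = 346 Ω
  C: Z = 1/(jωC) = -j/(ω·C) = 0 - j30.59 Ω
Step 3 — Series combination: Z_total = R + C = 346 - j30.59 Ω = 347.3∠-5.1° Ω.
Step 4 — Source phasor: V = 94.4∠45.0° V = 66.75 + j66.75 V.
Step 5 — Ohm's law: I = V / Z_total = (66.75 + j66.75) / (346 - j30.59) = 0.1745 + j0.2084 A.
Step 6 — Convert to polar: |I| = 0.2718 A, ∠I = 50.1°.

I = 0.2718∠50.1° A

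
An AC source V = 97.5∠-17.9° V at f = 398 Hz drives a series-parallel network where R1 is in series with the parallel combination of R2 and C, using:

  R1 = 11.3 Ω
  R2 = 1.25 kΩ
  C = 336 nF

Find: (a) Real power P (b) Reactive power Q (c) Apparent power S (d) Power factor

Step 1 — Angular frequency: ω = 2π·f = 2π·398 = 2501 rad/s.
Step 2 — Component impedances:
  R1: Z = R = 11.3 Ω
  R2: Z = R = 1250 Ω
  C: Z = 1/(jωC) = -j/(ω·C) = 0 - j1190 Ω
Step 3 — Parallel branch: R2 || C = 1/(1/R2 + 1/C) = 594.4 - j624.2 Ω.
Step 4 — Series with R1: Z_total = R1 + (R2 || C) = 605.7 - j624.2 Ω = 869.8∠-45.9° Ω.
Step 5 — Source phasor: V = 97.5∠-17.9° V = 92.78 - j29.97 V.
Step 6 — Current: I = V / Z = 0.09901 + j0.05257 A = 0.1121∠28.0° A.
Step 7 — Complex power: S = V·I* = 7.611 - j7.844 VA.
Step 8 — Real power: P = Re(S) = 7.611 W.
Step 9 — Reactive power: Q = Im(S) = -7.844 VAR.
Step 10 — Apparent power: |S| = 10.93 VA.
Step 11 — Power factor: PF = P/|S| = 0.6963 (leading).

(a) P = 7.611 W  (b) Q = -7.844 VAR  (c) S = 10.93 VA  (d) PF = 0.6963 (leading)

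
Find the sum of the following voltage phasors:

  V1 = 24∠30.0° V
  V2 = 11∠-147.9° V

Step 1 — Convert each phasor to rectangular form:
  V1 = 24·(cos(30.0°) + j·sin(30.0°)) = 20.78 + j12 V
  V2 = 11·(cos(-147.9°) + j·sin(-147.9°)) = -9.318 - j5.845 V
Step 2 — Sum components: V_total = 11.47 + j6.155 V.
Step 3 — Convert to polar: |V_total| = 13.01 V, ∠V_total = 28.2°.

V_total = 13.01∠28.2° V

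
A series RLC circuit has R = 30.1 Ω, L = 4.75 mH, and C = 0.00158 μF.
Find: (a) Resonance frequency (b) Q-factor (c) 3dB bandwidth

Step 1 — Resonance condition Im(Z)=0 gives ω₀ = 1/√(LC).
Step 2 — ω₀ = 1/√(0.00475·1.58e-09) = 3.65e+05 rad/s.
Step 3 — f₀ = ω₀/(2π) = 5.81e+04 Hz.
Step 4 — Series Q: Q = ω₀L/R = 3.65e+05·0.00475/30.1 = 57.6.
Step 5 — 3dB bandwidth: Δω = ω₀/Q = 6337 rad/s; BW = Δω/(2π) = 1009 Hz.

(a) f₀ = 5.81e+04 Hz  (b) Q = 57.6  (c) BW = 1009 Hz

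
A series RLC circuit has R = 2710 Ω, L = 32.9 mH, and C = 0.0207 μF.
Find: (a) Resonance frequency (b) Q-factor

Step 1 — Resonance condition Im(Z)=0 gives ω₀ = 1/√(LC).
Step 2 — ω₀ = 1/√(0.0329·2.07e-08) = 3.832e+04 rad/s.
Step 3 — f₀ = ω₀/(2π) = 6099 Hz.
Step 4 — Series Q: Q = ω₀L/R = 3.832e+04·0.0329/2710 = 0.4652.

(a) f₀ = 6099 Hz  (b) Q = 0.4652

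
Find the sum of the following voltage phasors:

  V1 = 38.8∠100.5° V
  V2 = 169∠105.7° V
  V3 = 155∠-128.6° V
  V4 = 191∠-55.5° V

Step 1 — Convert each phasor to rectangular form:
  V1 = 38.8·(cos(100.5°) + j·sin(100.5°)) = -7.071 + j38.15 V
  V2 = 169·(cos(105.7°) + j·sin(105.7°)) = -45.73 + j162.7 V
  V3 = 155·(cos(-128.6°) + j·sin(-128.6°)) = -96.7 - j121.1 V
  V4 = 191·(cos(-55.5°) + j·sin(-55.5°)) = 108.2 - j157.4 V
Step 2 — Sum components: V_total = -41.32 - j77.7 V.
Step 3 — Convert to polar: |V_total| = 88 V, ∠V_total = -118.0°.

V_total = 88∠-118.0° V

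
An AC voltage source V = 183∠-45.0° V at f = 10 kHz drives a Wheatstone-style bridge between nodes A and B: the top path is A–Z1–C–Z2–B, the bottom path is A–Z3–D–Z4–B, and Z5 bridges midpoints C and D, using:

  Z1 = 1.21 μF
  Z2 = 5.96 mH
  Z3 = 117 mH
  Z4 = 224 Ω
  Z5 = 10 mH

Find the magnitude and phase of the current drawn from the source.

Step 1 — Angular frequency: ω = 2π·f = 2π·1e+04 = 6.283e+04 rad/s.
Step 2 — Component impedances:
  Z1: Z = 1/(jωC) = -j/(ω·C) = 0 - j13.15 Ω
  Z2: Z = jωL = j·6.283e+04·0.00596 = 0 + j374.5 Ω
  Z3: Z = jωL = j·6.283e+04·0.117 = 0 + j7351 Ω
  Z4: Z = R = 224 Ω
  Z5: Z = jωL = j·6.283e+04·0.01 = 0 + j628.3 Ω
Step 3 — Bridge requires nodal analysis (the Z5 bridge couples midpoints C and D, so the two paths cannot be reduced to a simple series/parallel combination). Setting node B to ground and injecting 1 A at node A, the 3-node admittance system at A, C, D solves to V_A = Z_AB = 32.58 + j222.7 Ω = 225∠81.7° Ω.
Step 4 — Source phasor: V = 183∠-45.0° V = 129.4 - j129.4 V.
Step 5 — Ohm's law: I = V / Z_total = (129.4 - j129.4) / (32.58 + j222.7) = -0.4857 - j0.6522 A.
Step 6 — Convert to polar: |I| = 0.8132 A, ∠I = -126.7°.

I = 0.8132∠-126.7° A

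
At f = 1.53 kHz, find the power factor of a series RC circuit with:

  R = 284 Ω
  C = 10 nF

Step 1 — Angular frequency: ω = 2π·f = 2π·1530 = 9613 rad/s.
Step 2 — Component impedances:
  R: Z = R = 284 Ω
  C: Z = 1/(jωC) = -j/(ω·C) = 0 - j1.04e+04 Ω
Step 3 — Series combination: Z_total = R + C = 284 - j1.04e+04 Ω = 1.041e+04∠-88.4° Ω.
Step 4 — Power factor: PF = cos(φ) = Re(Z)/|Z| = 284/10406 = 0.02729.
Step 5 — Type: Im(Z) = -1.04e+04 ⇒ leading (phase φ = -88.4°).

PF = 0.02729 (leading, φ = -88.4°)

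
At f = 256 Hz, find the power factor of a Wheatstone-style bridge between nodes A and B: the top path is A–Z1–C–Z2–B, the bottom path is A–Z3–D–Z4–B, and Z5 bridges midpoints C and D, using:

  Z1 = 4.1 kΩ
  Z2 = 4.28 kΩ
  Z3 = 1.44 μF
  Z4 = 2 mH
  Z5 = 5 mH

Step 1 — Angular frequency: ω = 2π·f = 2π·256 = 1608 rad/s.
Step 2 — Component impedances:
  Z1: Z = R = 4100 Ω
  Z2: Z = R = 4280 Ω
  Z3: Z = 1/(jωC) = -j/(ω·C) = 0 - j431.7 Ω
  Z4: Z = jωL = j·1608·0.002 = 0 + j3.217 Ω
  Z5: Z = jωL = j·1608·0.005 = 0 + j8.042 Ω
Step 3 — Bridge requires nodal analysis (the Z5 bridge couples midpoints C and D, so the two paths cannot be reduced to a simple series/parallel combination). Setting node B to ground and injecting 1 A at node A, the 3-node admittance system at A, C, D solves to V_A = Z_AB = 44.98 - j423.9 Ω = 426.3∠-83.9° Ω.
Step 4 — Power factor: PF = cos(φ) = Re(Z)/|Z| = 44.98/426.3 = 0.1055.
Step 5 — Type: Im(Z) = -423.9 ⇒ leading (phase φ = -83.9°).

PF = 0.1055 (leading, φ = -83.9°)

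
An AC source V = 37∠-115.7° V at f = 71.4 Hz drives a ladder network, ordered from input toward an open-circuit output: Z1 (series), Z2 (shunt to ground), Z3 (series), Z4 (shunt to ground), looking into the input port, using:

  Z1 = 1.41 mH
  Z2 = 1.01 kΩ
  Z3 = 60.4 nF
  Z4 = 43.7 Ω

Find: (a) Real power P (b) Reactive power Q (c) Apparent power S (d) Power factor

Step 1 — Angular frequency: ω = 2π·f = 2π·71.4 = 448.6 rad/s.
Step 2 — Component impedances:
  Z1: Z = jωL = j·448.6·0.00141 = 0 + j0.6326 Ω
  Z2: Z = R = 1010 Ω
  Z3: Z = 1/(jωC) = -j/(ω·C) = 0 - j3.69e+04 Ω
  Z4: Z = R = 43.7 Ω
Step 3 — Ladder network (open output): work backward from the far end, alternating series and parallel combinations. Z_in = 1009 - j26.99 Ω = 1010∠-1.5° Ω.
Step 4 — Source phasor: V = 37∠-115.7° V = -16.05 - j33.34 V.
Step 5 — Current: I = V / Z = -0.015 - j0.03344 A = 0.03665∠-114.2° A.
Step 6 — Complex power: S = V·I* = 1.356 - j0.03625 VA.
Step 7 — Real power: P = Re(S) = 1.356 W.
Step 8 — Reactive power: Q = Im(S) = -0.03625 VAR.
Step 9 — Apparent power: |S| = 1.356 VA.
Step 10 — Power factor: PF = P/|S| = 0.9996 (leading).

(a) P = 1.356 W  (b) Q = -0.03625 VAR  (c) S = 1.356 VA  (d) PF = 0.9996 (leading)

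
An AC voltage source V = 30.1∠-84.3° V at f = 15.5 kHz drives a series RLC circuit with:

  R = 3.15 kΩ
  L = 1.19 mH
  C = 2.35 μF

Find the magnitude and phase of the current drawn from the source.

Step 1 — Angular frequency: ω = 2π·f = 2π·1.55e+04 = 9.739e+04 rad/s.
Step 2 — Component impedances:
  R: Z = R = 3150 Ω
  L: Z = jωL = j·9.739e+04·0.00119 = 0 + j115.9 Ω
  C: Z = 1/(jωC) = -j/(ω·C) = 0 - j4.369 Ω
Step 3 — Series combination: Z_total = R + L + C = 3150 + j111.5 Ω = 3152∠2.0° Ω.
Step 4 — Source phasor: V = 30.1∠-84.3° V = 2.99 - j29.95 V.
Step 5 — Ohm's law: I = V / Z_total = (2.99 - j29.95) / (3150 + j111.5) = 0.0006117 - j0.00953 A.
Step 6 — Convert to polar: |I| = 0.00955 A, ∠I = -86.3°.

I = 0.00955∠-86.3° A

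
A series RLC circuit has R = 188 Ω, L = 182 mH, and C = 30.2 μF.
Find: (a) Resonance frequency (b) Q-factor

Step 1 — Resonance condition Im(Z)=0 gives ω₀ = 1/√(LC).
Step 2 — ω₀ = 1/√(0.182·3.02e-05) = 426.5 rad/s.
Step 3 — f₀ = ω₀/(2π) = 67.89 Hz.
Step 4 — Series Q: Q = ω₀L/R = 426.5·0.182/188 = 0.4129.

(a) f₀ = 67.89 Hz  (b) Q = 0.4129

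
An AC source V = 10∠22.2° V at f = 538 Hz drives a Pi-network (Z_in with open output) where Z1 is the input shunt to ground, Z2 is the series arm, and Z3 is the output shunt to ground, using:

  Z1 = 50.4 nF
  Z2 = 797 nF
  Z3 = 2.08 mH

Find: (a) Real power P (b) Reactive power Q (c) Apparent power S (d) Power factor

Step 1 — Angular frequency: ω = 2π·f = 2π·538 = 3380 rad/s.
Step 2 — Component impedances:
  Z1: Z = 1/(jωC) = -j/(ω·C) = 0 - j5870 Ω
  Z2: Z = 1/(jωC) = -j/(ω·C) = 0 - j371.2 Ω
  Z3: Z = jωL = j·3380·0.00208 = 0 + j7.031 Ω
Step 3 — With open output, the series arm Z2 and the output shunt Z3 appear in series to ground: Z2 + Z3 = 0 - j364.1 Ω.
Step 4 — Parallel with input shunt Z1: Z_in = Z1 || (Z2 + Z3) = 0 - j342.9 Ω = 342.9∠-90.0° Ω.
Step 5 — Source phasor: V = 10∠22.2° V = 9.259 + j3.778 V.
Step 6 — Current: I = V / Z = -0.01102 + j0.027 A = 0.02917∠112.2° A.
Step 7 — Complex power: S = V·I* = 0 - j0.2917 VA.
Step 8 — Real power: P = Re(S) = 0 W.
Step 9 — Reactive power: Q = Im(S) = -0.2917 VAR.
Step 10 — Apparent power: |S| = 0.2917 VA.
Step 11 — Power factor: PF = P/|S| = 0 (leading).

(a) P = 0 W  (b) Q = -0.2917 VAR  (c) S = 0.2917 VA  (d) PF = 0 (leading)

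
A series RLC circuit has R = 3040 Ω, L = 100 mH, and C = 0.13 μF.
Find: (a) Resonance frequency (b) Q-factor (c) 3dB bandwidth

Step 1 — Resonance condition Im(Z)=0 gives ω₀ = 1/√(LC).
Step 2 — ω₀ = 1/√(0.1·1.3e-07) = 8771 rad/s.
Step 3 — f₀ = ω₀/(2π) = 1396 Hz.
Step 4 — Series Q: Q = ω₀L/R = 8771·0.1/3040 = 0.2885.
Step 5 — 3dB bandwidth: Δω = ω₀/Q = 3.04e+04 rad/s; BW = Δω/(2π) = 4838 Hz.

(a) f₀ = 1396 Hz  (b) Q = 0.2885  (c) BW = 4838 Hz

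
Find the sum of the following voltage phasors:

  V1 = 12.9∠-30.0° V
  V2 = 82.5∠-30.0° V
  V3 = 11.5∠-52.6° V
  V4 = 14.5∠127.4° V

Step 1 — Convert each phasor to rectangular form:
  V1 = 12.9·(cos(-30.0°) + j·sin(-30.0°)) = 11.17 - j6.45 V
  V2 = 82.5·(cos(-30.0°) + j·sin(-30.0°)) = 71.45 - j41.25 V
  V3 = 11.5·(cos(-52.6°) + j·sin(-52.6°)) = 6.985 - j9.136 V
  V4 = 14.5·(cos(127.4°) + j·sin(127.4°)) = -8.807 + j11.52 V
Step 2 — Sum components: V_total = 80.8 - j45.32 V.
Step 3 — Convert to polar: |V_total| = 92.64 V, ∠V_total = -29.3°.

V_total = 92.64∠-29.3° V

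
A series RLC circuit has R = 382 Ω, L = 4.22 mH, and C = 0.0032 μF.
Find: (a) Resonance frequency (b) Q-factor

Step 1 — Resonance condition Im(Z)=0 gives ω₀ = 1/√(LC).
Step 2 — ω₀ = 1/√(0.00422·3.2e-09) = 2.721e+05 rad/s.
Step 3 — f₀ = ω₀/(2π) = 4.331e+04 Hz.
Step 4 — Series Q: Q = ω₀L/R = 2.721e+05·0.00422/382 = 3.006.

(a) f₀ = 4.331e+04 Hz  (b) Q = 3.006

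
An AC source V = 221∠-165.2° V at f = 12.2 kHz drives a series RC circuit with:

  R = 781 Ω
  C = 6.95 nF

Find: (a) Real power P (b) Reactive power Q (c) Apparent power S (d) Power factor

Step 1 — Angular frequency: ω = 2π·f = 2π·1.22e+04 = 7.665e+04 rad/s.
Step 2 — Component impedances:
  R: Z = R = 781 Ω
  C: Z = 1/(jωC) = -j/(ω·C) = 0 - j1877 Ω
Step 3 — Series combination: Z_total = R + C = 781 - j1877 Ω = 2033∠-67.4° Ω.
Step 4 — Source phasor: V = 221∠-165.2° V = -213.7 - j56.45 V.
Step 5 — Current: I = V / Z = -0.01474 - j0.1077 A = 0.1087∠-97.8° A.
Step 6 — Complex power: S = V·I* = 9.229 - j22.18 VA.
Step 7 — Real power: P = Re(S) = 9.229 W.
Step 8 — Reactive power: Q = Im(S) = -22.18 VAR.
Step 9 — Apparent power: |S| = 24.02 VA.
Step 10 — Power factor: PF = P/|S| = 0.3842 (leading).

(a) P = 9.229 W  (b) Q = -22.18 VAR  (c) S = 24.02 VA  (d) PF = 0.3842 (leading)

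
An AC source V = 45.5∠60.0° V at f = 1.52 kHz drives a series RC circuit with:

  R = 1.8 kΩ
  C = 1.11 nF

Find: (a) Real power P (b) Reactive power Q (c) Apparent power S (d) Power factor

Step 1 — Angular frequency: ω = 2π·f = 2π·1520 = 9550 rad/s.
Step 2 — Component impedances:
  R: Z = R = 1800 Ω
  C: Z = 1/(jωC) = -j/(ω·C) = 0 - j9.433e+04 Ω
Step 3 — Series combination: Z_total = R + C = 1800 - j9.433e+04 Ω = 9.435e+04∠-88.9° Ω.
Step 4 — Source phasor: V = 45.5∠60.0° V = 22.75 + j39.4 V.
Step 5 — Current: I = V / Z = -0.000413 + j0.0002491 A = 0.0004823∠148.9° A.
Step 6 — Complex power: S = V·I* = 0.0004186 - j0.02194 VA.
Step 7 — Real power: P = Re(S) = 0.0004186 W.
Step 8 — Reactive power: Q = Im(S) = -0.02194 VAR.
Step 9 — Apparent power: |S| = 0.02194 VA.
Step 10 — Power factor: PF = P/|S| = 0.01908 (leading).

(a) P = 0.0004186 W  (b) Q = -0.02194 VAR  (c) S = 0.02194 VA  (d) PF = 0.01908 (leading)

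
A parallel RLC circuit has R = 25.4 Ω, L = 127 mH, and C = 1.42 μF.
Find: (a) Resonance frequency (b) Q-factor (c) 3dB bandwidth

Step 1 — Resonance: ω₀ = 1/√(LC) = 1/√(0.127·1.42e-06) = 2355 rad/s.
Step 2 — f₀ = ω₀/(2π) = 374.8 Hz.
Step 3 — Parallel Q: Q = R/(ω₀L) = 25.4/(2355·0.127) = 0.08493.
Step 4 — Bandwidth: Δω = ω₀/Q = 2.773e+04 rad/s; BW = Δω/(2π) = 4413 Hz.

(a) f₀ = 374.8 Hz  (b) Q = 0.08493  (c) BW = 4413 Hz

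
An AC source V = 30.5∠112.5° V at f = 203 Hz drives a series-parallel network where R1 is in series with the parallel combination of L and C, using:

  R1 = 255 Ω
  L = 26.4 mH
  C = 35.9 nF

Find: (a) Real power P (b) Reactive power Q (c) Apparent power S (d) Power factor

Step 1 — Angular frequency: ω = 2π·f = 2π·203 = 1275 rad/s.
Step 2 — Component impedances:
  R1: Z = R = 255 Ω
  L: Z = jωL = j·1275·0.0264 = 0 + j33.67 Ω
  C: Z = 1/(jωC) = -j/(ω·C) = 0 - j2.184e+04 Ω
Step 3 — Parallel branch: L || C = 1/(1/L + 1/C) = 0 + j33.72 Ω.
Step 4 — Series with R1: Z_total = R1 + (L || C) = 255 + j33.72 Ω = 257.2∠7.5° Ω.
Step 5 — Source phasor: V = 30.5∠112.5° V = -11.67 + j28.18 V.
Step 6 — Current: I = V / Z = -0.03062 + j0.1146 A = 0.1186∠105.0° A.
Step 7 — Complex power: S = V·I* = 3.585 + j0.4742 VA.
Step 8 — Real power: P = Re(S) = 3.585 W.
Step 9 — Reactive power: Q = Im(S) = 0.4742 VAR.
Step 10 — Apparent power: |S| = 3.617 VA.
Step 11 — Power factor: PF = P/|S| = 0.9914 (lagging).

(a) P = 3.585 W  (b) Q = 0.4742 VAR  (c) S = 3.617 VA  (d) PF = 0.9914 (lagging)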